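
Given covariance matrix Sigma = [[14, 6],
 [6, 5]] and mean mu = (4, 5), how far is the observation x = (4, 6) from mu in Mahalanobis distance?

Step 1 — centre the observation: (x - mu) = (0, 1).

Step 2 — invert Sigma. det(Sigma) = 14·5 - (6)² = 34.
  Sigma^{-1} = (1/det) · [[d, -b], [-b, a]] = [[0.1471, -0.1765],
 [-0.1765, 0.4118]].

Step 3 — form the quadratic (x - mu)^T · Sigma^{-1} · (x - mu):
  Sigma^{-1} · (x - mu) = (-0.1765, 0.4118).
  (x - mu)^T · [Sigma^{-1} · (x - mu)] = (0)·(-0.1765) + (1)·(0.4118) = 0.4118.

Step 4 — take square root: d = √(0.4118) ≈ 0.6417.

d(x, mu) = √(0.4118) ≈ 0.6417


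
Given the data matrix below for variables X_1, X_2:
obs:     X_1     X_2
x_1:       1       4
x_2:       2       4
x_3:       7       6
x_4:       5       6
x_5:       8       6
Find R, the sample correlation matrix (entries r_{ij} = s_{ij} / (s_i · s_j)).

Step 1 — column means:
  mean(X_1) = (1 + 2 + 7 + 5 + 8) / 5 = 23/5 = 4.6
  mean(X_2) = (4 + 4 + 6 + 6 + 6) / 5 = 26/5 = 5.2

Step 2 — sample variances and covariances s[i,j] = (1/(n-1)) · Σ_k (x_{k,i} - mean_i) · (x_{k,j} - mean_j), with n-1 = 4:
  s[X_1,X_1] = ((-3.6)·(-3.6) + (-2.6)·(-2.6) + (2.4)·(2.4) + (0.4)·(0.4) + (3.4)·(3.4)) / 4 = 37.2/4 = 9.3
  s[X_1,X_2] = ((-3.6)·(-1.2) + (-2.6)·(-1.2) + (2.4)·(0.8) + (0.4)·(0.8) + (3.4)·(0.8)) / 4 = 12.4/4 = 3.1
  s[X_2,X_2] = ((-1.2)·(-1.2) + (-1.2)·(-1.2) + (0.8)·(0.8) + (0.8)·(0.8) + (0.8)·(0.8)) / 4 = 4.8/4 = 1.2
  Sample standard deviations s_i = √(s[i,i]):
  s(X_1) = √(9.3) = 3.0496
  s(X_2) = √(1.2) = 1.0954

Step 3 — r_{ij} = s_{ij} / (s_i · s_j):
  r[X_1,X_1] = 1 (diagonal).
  r[X_1,X_2] = 3.1 / (3.0496 · 1.0954) = 3.1 / 3.3407 = 0.928
  r[X_2,X_2] = 1 (diagonal).

R is symmetric with unit diagonal. Assembling:

R = [[1, 0.928],
 [0.928, 1]]


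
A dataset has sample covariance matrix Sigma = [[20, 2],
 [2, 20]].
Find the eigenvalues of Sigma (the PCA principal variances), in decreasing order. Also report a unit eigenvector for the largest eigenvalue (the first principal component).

Step 1 — characteristic polynomial of 2×2 Sigma:
  det(Sigma - λI) = λ² - trace · λ + det = 0.
  trace = 20 + 20 = 40, det = 20·20 - (2)² = 396.
Step 2 — discriminant:
  Δ = trace² - 4·det = 1600 - 1584 = 16.
Step 3 — eigenvalues:
  λ = (trace ± √Δ)/2 = (40 ± 4)/2,
  λ_1 = 22,  λ_2 = 18.

Step 4 — unit eigenvector for λ_1: solve (Sigma - λ_1 I)v = 0. First row:
  (20 - 22)·v_x + (2)·v_y = 0, i.e. (-2)·v_x + (2)·v_y = 0,
  so v ∝ (b, λ_1 - a) = (2, 2) = u.
  ||u|| = √((2)² + (2)²) = √(8) ≈ 2.8284,
  v_1 = u/||u|| ≈ (0.7071, 0.7071) (||v_1|| = 1).

λ_1 = 22,  λ_2 = 18;  v_1 ≈ (0.7071, 0.7071)


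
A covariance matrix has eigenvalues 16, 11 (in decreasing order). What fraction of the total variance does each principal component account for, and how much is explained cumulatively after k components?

Step 1 — total variance = trace(Sigma) = Σ λ_i = 16 + 11 = 27.

Step 2 — fraction explained by component i = λ_i / Σ λ:
  PC1: 16/27 = 0.5926
  PC2: 11/27 = 0.4074

Step 3 — cumulative fraction after k components = (λ_1 + ... + λ_k) / Σ λ:
  k = 1: 16/27 = 0.5926
  k = 2: (16 + 11)/27 = 27/27 = 1

Summary (fraction, with percent):

explained: PC1 0.5926 (59.26%), PC2 0.4074 (40.74%);  cumulative: 0.5926, 1


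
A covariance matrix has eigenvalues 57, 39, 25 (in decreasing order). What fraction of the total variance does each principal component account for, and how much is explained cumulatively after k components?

Step 1 — total variance = trace(Sigma) = Σ λ_i = 57 + 39 + 25 = 121.

Step 2 — fraction explained by component i = λ_i / Σ λ:
  PC1: 57/121 = 0.4711
  PC2: 39/121 = 0.3223
  PC3: 25/121 = 0.2066

Step 3 — cumulative fraction after k components = (λ_1 + ... + λ_k) / Σ λ:
  k = 1: 57/121 = 0.4711
  k = 2: (57 + 39)/121 = 96/121 = 0.7934
  k = 3: (57 + 39 + 25)/121 = 121/121 = 1

Summary (fraction, with percent):

explained: PC1 0.4711 (47.11%), PC2 0.3223 (32.23%), PC3 0.2066 (20.66%);  cumulative: 0.4711, 0.7934, 1


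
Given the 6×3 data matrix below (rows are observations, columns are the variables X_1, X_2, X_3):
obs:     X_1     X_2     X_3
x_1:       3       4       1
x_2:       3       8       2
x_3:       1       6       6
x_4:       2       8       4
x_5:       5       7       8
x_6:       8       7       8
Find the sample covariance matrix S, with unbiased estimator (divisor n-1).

Step 1 — column means:
  mean(X_1) = (3 + 3 + 1 + 2 + 5 + 8) / 6 = 22/6 = 3.6667
  mean(X_2) = (4 + 8 + 6 + 8 + 7 + 7) / 6 = 40/6 = 6.6667
  mean(X_3) = (1 + 2 + 6 + 4 + 8 + 8) / 6 = 29/6 = 4.8333

Step 2 — sample covariance S[i,j] = (1/(n-1)) · Σ_k (x_{k,i} - mean_i) · (x_{k,j} - mean_j), with n-1 = 5.
  S[X_1,X_1] = ((-0.6667)·(-0.6667) + (-0.6667)·(-0.6667) + (-2.6667)·(-2.6667) + (-1.6667)·(-1.6667) + (1.3333)·(1.3333) + (4.3333)·(4.3333)) / 5 = 31.3333/5 = 6.2667
  S[X_1,X_2] = ((-0.6667)·(-2.6667) + (-0.6667)·(1.3333) + (-2.6667)·(-0.6667) + (-1.6667)·(1.3333) + (1.3333)·(0.3333) + (4.3333)·(0.3333)) / 5 = 2.3333/5 = 0.4667
  S[X_1,X_3] = ((-0.6667)·(-3.8333) + (-0.6667)·(-2.8333) + (-2.6667)·(1.1667) + (-1.6667)·(-0.8333) + (1.3333)·(3.1667) + (4.3333)·(3.1667)) / 5 = 20.6667/5 = 4.1333
  S[X_2,X_2] = ((-2.6667)·(-2.6667) + (1.3333)·(1.3333) + (-0.6667)·(-0.6667) + (1.3333)·(1.3333) + (0.3333)·(0.3333) + (0.3333)·(0.3333)) / 5 = 11.3333/5 = 2.2667
  S[X_2,X_3] = ((-2.6667)·(-3.8333) + (1.3333)·(-2.8333) + (-0.6667)·(1.1667) + (1.3333)·(-0.8333) + (0.3333)·(3.1667) + (0.3333)·(3.1667)) / 5 = 6.6667/5 = 1.3333
  S[X_3,X_3] = ((-3.8333)·(-3.8333) + (-2.8333)·(-2.8333) + (1.1667)·(1.1667) + (-0.8333)·(-0.8333) + (3.1667)·(3.1667) + (3.1667)·(3.1667)) / 5 = 44.8333/5 = 8.9667

S is symmetric (S[j,i] = S[i,j]). Assembling:

S = [[6.2667, 0.4667, 4.1333],
 [0.4667, 2.2667, 1.3333],
 [4.1333, 1.3333, 8.9667]]


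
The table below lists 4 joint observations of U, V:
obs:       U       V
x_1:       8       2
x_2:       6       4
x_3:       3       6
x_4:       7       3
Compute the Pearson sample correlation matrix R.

Step 1 — column means:
  mean(U) = (8 + 6 + 3 + 7) / 4 = 24/4 = 6
  mean(V) = (2 + 4 + 6 + 3) / 4 = 15/4 = 3.75

Step 2 — sample variances and covariances s[i,j] = (1/(n-1)) · Σ_k (x_{k,i} - mean_i) · (x_{k,j} - mean_j), with n-1 = 3:
  s[U,U] = ((2)·(2) + (0)·(0) + (-3)·(-3) + (1)·(1)) / 3 = 14/3 = 4.6667
  s[U,V] = ((2)·(-1.75) + (0)·(0.25) + (-3)·(2.25) + (1)·(-0.75)) / 3 = -11/3 = -3.6667
  s[V,V] = ((-1.75)·(-1.75) + (0.25)·(0.25) + (2.25)·(2.25) + (-0.75)·(-0.75)) / 3 = 8.75/3 = 2.9167
  Sample standard deviations s_i = √(s[i,i]):
  s(U) = √(4.6667) = 2.1602
  s(V) = √(2.9167) = 1.7078

Step 3 — r_{ij} = s_{ij} / (s_i · s_j):
  r[U,U] = 1 (diagonal).
  r[U,V] = -3.6667 / (2.1602 · 1.7078) = -3.6667 / 3.6893 = -0.9939
  r[V,V] = 1 (diagonal).

R is symmetric with unit diagonal. Assembling:

R = [[1, -0.9939],
 [-0.9939, 1]]


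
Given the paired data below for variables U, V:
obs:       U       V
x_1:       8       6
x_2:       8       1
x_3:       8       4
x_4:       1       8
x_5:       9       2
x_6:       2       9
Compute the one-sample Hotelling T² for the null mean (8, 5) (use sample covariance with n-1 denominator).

Step 1 — sample mean vector:
  mean(U) = (8 + 8 + 8 + 1 + 9 + 2) / 6 = 36/6 = 6
  mean(V) = (6 + 1 + 4 + 8 + 2 + 9) / 6 = 30/6 = 5
  x̄ = (6, 5),  deviation x̄ - mu_0 = (6, 5) - (8, 5) = (-2, 0).

Step 2 — sample covariance matrix, S[i,j] = (1/(n-1)) · Σ_k (x_{k,i} - mean_i) · (x_{k,j} - mean_j), divisor n-1 = 5:
  S[U,U] = ((2)·(2) + (2)·(2) + (2)·(2) + (-5)·(-5) + (3)·(3) + (-4)·(-4)) / 5 = 62/5 = 12.4
  S[U,V] = ((2)·(1) + (2)·(-4) + (2)·(-1) + (-5)·(3) + (3)·(-3) + (-4)·(4)) / 5 = -48/5 = -9.6
  S[V,V] = ((1)·(1) + (-4)·(-4) + (-1)·(-1) + (3)·(3) + (-3)·(-3) + (4)·(4)) / 5 = 52/5 = 10.4
  S = [[12.4, -9.6],
 [-9.6, 10.4]].

Step 3 — invert S. det(S) = 12.4·10.4 - (-9.6)² = 36.8.
  S^{-1} = (1/det) · [[d, -b], [-b, a]] = [[0.2826, 0.2609],
 [0.2609, 0.337]].

Step 4 — quadratic form (x̄ - mu_0)^T · S^{-1} · (x̄ - mu_0):
  S^{-1} · (x̄ - mu_0) = (-0.5652, -0.5217),
  (x̄ - mu_0)^T · [...] = (-2)·(-0.5652) + (0)·(-0.5217) = 1.1304.

Step 5 — scale by n: T² = 6 · 1.1304 = 6.7826.

T² ≈ 6.7826


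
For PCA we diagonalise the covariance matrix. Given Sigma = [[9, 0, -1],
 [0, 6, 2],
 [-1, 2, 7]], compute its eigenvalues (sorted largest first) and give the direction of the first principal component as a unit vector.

Step 1 — characteristic polynomial p(λ) = det(λI - Sigma) = λ³ - tr·λ² + c_1·λ - det, where tr = trace, c_1 = sum of the principal 2×2 minors, det = det(Sigma):
  tr = 9 + 6 + 7 = 22,
  c_1 = (9·6 - (0)²) + (9·7 - (-1)²) + (6·7 - (2)²) = 54 + 62 + 38 = 154,
  det = 9·(6·7 - (2)²) - (0)·((0)·7 - (2)·(-1)) + (-1)·((0)·(2) - 6·(-1)) = 9·(38) - (0)·(2) + (-1)·(6) = 336.
  So p(λ) = λ³ - 22λ² + 154λ - 336.
Step 2 — look for an integer root (rational root theorem: any rational root is an integer divisor of 336). Testing λ = 8:
  p(8) = 512 - 1408 + 1232 - 336 = 0  ✓
  Dividing out (λ - 8): p(λ) = (λ - 8)(λ² - 14λ + 42).
Step 3 — remaining eigenvalues from the quadratic λ² - 14λ + 42 = 0:
  Δ = 14² - 4·42 = 196 - 168 = 28,  λ = (14 ± √28)/2 = (14 ± 5.2915)/2 ≈ 9.6458 or 4.3542.
  Sorted: λ_1 = 9.6458,  λ_2 = 8,  λ_3 = 4.3542  (check: sum = 22 = tr ✓).

Step 4 — unit eigenvector for λ_1 ≈ 9.6458: v spans the null space of (Sigma - λ_1 I), whose rows are
  r_1 = (-0.6458, 0, -1),  r_2 = (0, -3.6458, 2),  r_3 = (-1, 2, -2.6458).
  v is orthogonal to every row, so take v ∝ r_1 × r_2 = ((0)·(2) - (-1)·(-3.6458), (-1)·(0) - (-0.6458)·(2), (-0.6458)·(-3.6458) - (0)·(0)) ≈ (-3.6458, 1.2915, 2.3542).
  Rescale (multiply by -1 so the first nonzero entry is positive): u = (3.6458, -1.2915, -2.3542).
  ||u|| = √((3.6458)² + (-1.2915)² + (-2.3542)²) = √(20.502) ≈ 4.5279,  v_1 = u/||u|| ≈ (0.8052, -0.2852, -0.5199) (||v_1|| = 1).

λ_1 = 9.6458,  λ_2 = 8,  λ_3 = 4.3542;  v_1 ≈ (0.8052, -0.2852, -0.5199)


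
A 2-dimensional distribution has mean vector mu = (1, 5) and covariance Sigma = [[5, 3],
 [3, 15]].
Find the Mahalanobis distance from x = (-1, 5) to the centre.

Step 1 — centre the observation: (x - mu) = (-2, 0).

Step 2 — invert Sigma. det(Sigma) = 5·15 - (3)² = 66.
  Sigma^{-1} = (1/det) · [[d, -b], [-b, a]] = [[0.2273, -0.0455],
 [-0.0455, 0.0758]].

Step 3 — form the quadratic (x - mu)^T · Sigma^{-1} · (x - mu):
  Sigma^{-1} · (x - mu) = (-0.4545, 0.0909).
  (x - mu)^T · [Sigma^{-1} · (x - mu)] = (-2)·(-0.4545) + (0)·(0.0909) = 0.9091.

Step 4 — take square root: d = √(0.9091) ≈ 0.9535.

d(x, mu) = √(0.9091) ≈ 0.9535


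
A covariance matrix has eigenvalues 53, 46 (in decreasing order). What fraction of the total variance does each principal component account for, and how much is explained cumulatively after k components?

Step 1 — total variance = trace(Sigma) = Σ λ_i = 53 + 46 = 99.

Step 2 — fraction explained by component i = λ_i / Σ λ:
  PC1: 53/99 = 0.5354
  PC2: 46/99 = 0.4646

Step 3 — cumulative fraction after k components = (λ_1 + ... + λ_k) / Σ λ:
  k = 1: 53/99 = 0.5354
  k = 2: (53 + 46)/99 = 99/99 = 1

Summary (fraction, with percent):

explained: PC1 0.5354 (53.54%), PC2 0.4646 (46.46%);  cumulative: 0.5354, 1


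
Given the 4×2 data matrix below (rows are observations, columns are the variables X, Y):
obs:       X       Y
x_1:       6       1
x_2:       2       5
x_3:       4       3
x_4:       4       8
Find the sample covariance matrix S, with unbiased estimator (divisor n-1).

Step 1 — column means:
  mean(X) = (6 + 2 + 4 + 4) / 4 = 16/4 = 4
  mean(Y) = (1 + 5 + 3 + 8) / 4 = 17/4 = 4.25

Step 2 — sample covariance S[i,j] = (1/(n-1)) · Σ_k (x_{k,i} - mean_i) · (x_{k,j} - mean_j), with n-1 = 3.
  S[X,X] = ((2)·(2) + (-2)·(-2) + (0)·(0) + (0)·(0)) / 3 = 8/3 = 2.6667
  S[X,Y] = ((2)·(-3.25) + (-2)·(0.75) + (0)·(-1.25) + (0)·(3.75)) / 3 = -8/3 = -2.6667
  S[Y,Y] = ((-3.25)·(-3.25) + (0.75)·(0.75) + (-1.25)·(-1.25) + (3.75)·(3.75)) / 3 = 26.75/3 = 8.9167

S is symmetric (S[j,i] = S[i,j]). Assembling:

S = [[2.6667, -2.6667],
 [-2.6667, 8.9167]]


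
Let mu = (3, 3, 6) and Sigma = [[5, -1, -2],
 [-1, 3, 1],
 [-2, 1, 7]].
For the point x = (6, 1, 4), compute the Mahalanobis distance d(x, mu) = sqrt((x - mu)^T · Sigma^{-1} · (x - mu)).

Step 1 — centre the observation: (x - mu) = (3, -2, -2).

Step 2 — invert Sigma (cofactor / det for 3×3, or solve directly):
  Sigma^{-1} = [[0.2353, 0.0588, 0.0588],
 [0.0588, 0.3647, -0.0353],
 [0.0588, -0.0353, 0.1647]].

Step 3 — form the quadratic (x - mu)^T · Sigma^{-1} · (x - mu):
  Sigma^{-1} · (x - mu) = (0.4706, -0.4824, -0.0824).
  (x - mu)^T · [Sigma^{-1} · (x - mu)] = (3)·(0.4706) + (-2)·(-0.4824) + (-2)·(-0.0824) = 2.5412.

Step 4 — take square root: d = √(2.5412) ≈ 1.5941.

d(x, mu) = √(2.5412) ≈ 1.5941


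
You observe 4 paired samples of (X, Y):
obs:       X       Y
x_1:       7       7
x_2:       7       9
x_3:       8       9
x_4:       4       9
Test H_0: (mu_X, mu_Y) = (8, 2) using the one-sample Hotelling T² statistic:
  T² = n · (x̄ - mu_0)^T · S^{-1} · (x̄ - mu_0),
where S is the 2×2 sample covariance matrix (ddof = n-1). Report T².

Step 1 — sample mean vector:
  mean(X) = (7 + 7 + 8 + 4) / 4 = 26/4 = 6.5
  mean(Y) = (7 + 9 + 9 + 9) / 4 = 34/4 = 8.5
  x̄ = (6.5, 8.5),  deviation x̄ - mu_0 = (6.5, 8.5) - (8, 2) = (-1.5, 6.5).

Step 2 — sample covariance matrix, S[i,j] = (1/(n-1)) · Σ_k (x_{k,i} - mean_i) · (x_{k,j} - mean_j), divisor n-1 = 3:
  S[X,X] = ((0.5)·(0.5) + (0.5)·(0.5) + (1.5)·(1.5) + (-2.5)·(-2.5)) / 3 = 9/3 = 3
  S[X,Y] = ((0.5)·(-1.5) + (0.5)·(0.5) + (1.5)·(0.5) + (-2.5)·(0.5)) / 3 = -1/3 = -0.3333
  S[Y,Y] = ((-1.5)·(-1.5) + (0.5)·(0.5) + (0.5)·(0.5) + (0.5)·(0.5)) / 3 = 3/3 = 1
  S = [[3, -0.3333],
 [-0.3333, 1]].

Step 3 — invert S. det(S) = 3·1 - (-0.3333)² = 2.8889.
  S^{-1} = (1/det) · [[d, -b], [-b, a]] = [[0.3462, 0.1154],
 [0.1154, 1.0385]].

Step 4 — quadratic form (x̄ - mu_0)^T · S^{-1} · (x̄ - mu_0):
  S^{-1} · (x̄ - mu_0) = (0.2308, 6.5769),
  (x̄ - mu_0)^T · [...] = (-1.5)·(0.2308) + (6.5)·(6.5769) = 42.4038.

Step 5 — scale by n: T² = 4 · 42.4038 = 169.6154.

T² ≈ 169.6154


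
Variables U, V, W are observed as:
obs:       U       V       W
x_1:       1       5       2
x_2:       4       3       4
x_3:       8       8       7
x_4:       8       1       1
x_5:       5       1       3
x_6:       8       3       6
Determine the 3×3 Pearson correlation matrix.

Step 1 — column means:
  mean(U) = (1 + 4 + 8 + 8 + 5 + 8) / 6 = 34/6 = 5.6667
  mean(V) = (5 + 3 + 8 + 1 + 1 + 3) / 6 = 21/6 = 3.5
  mean(W) = (2 + 4 + 7 + 1 + 3 + 6) / 6 = 23/6 = 3.8333

Step 2 — sample variances and covariances s[i,j] = (1/(n-1)) · Σ_k (x_{k,i} - mean_i) · (x_{k,j} - mean_j), with n-1 = 5:
  s[U,U] = ((-4.6667)·(-4.6667) + (-1.6667)·(-1.6667) + (2.3333)·(2.3333) + (2.3333)·(2.3333) + (-0.6667)·(-0.6667) + (2.3333)·(2.3333)) / 5 = 41.3333/5 = 8.2667
  s[U,V] = ((-4.6667)·(1.5) + (-1.6667)·(-0.5) + (2.3333)·(4.5) + (2.3333)·(-2.5) + (-0.6667)·(-2.5) + (2.3333)·(-0.5)) / 5 = -1/5 = -0.2
  s[U,W] = ((-4.6667)·(-1.8333) + (-1.6667)·(0.1667) + (2.3333)·(3.1667) + (2.3333)·(-2.8333) + (-0.6667)·(-0.8333) + (2.3333)·(2.1667)) / 5 = 14.6667/5 = 2.9333
  s[V,V] = ((1.5)·(1.5) + (-0.5)·(-0.5) + (4.5)·(4.5) + (-2.5)·(-2.5) + (-2.5)·(-2.5) + (-0.5)·(-0.5)) / 5 = 35.5/5 = 7.1
  s[V,W] = ((1.5)·(-1.8333) + (-0.5)·(0.1667) + (4.5)·(3.1667) + (-2.5)·(-2.8333) + (-2.5)·(-0.8333) + (-0.5)·(2.1667)) / 5 = 19.5/5 = 3.9
  s[W,W] = ((-1.8333)·(-1.8333) + (0.1667)·(0.1667) + (3.1667)·(3.1667) + (-2.8333)·(-2.8333) + (-0.8333)·(-0.8333) + (2.1667)·(2.1667)) / 5 = 26.8333/5 = 5.3667
  Sample standard deviations s_i = √(s[i,i]):
  s(U) = √(8.2667) = 2.8752
  s(V) = √(7.1) = 2.6646
  s(W) = √(5.3667) = 2.3166

Step 3 — r_{ij} = s_{ij} / (s_i · s_j):
  r[U,U] = 1 (diagonal).
  r[U,V] = -0.2 / (2.8752 · 2.6646) = -0.2 / 7.6612 = -0.0261
  r[U,W] = 2.9333 / (2.8752 · 2.3166) = 2.9333 / 6.6607 = 0.4404
  r[V,V] = 1 (diagonal).
  r[V,W] = 3.9 / (2.6646 · 2.3166) = 3.9 / 6.1728 = 0.6318
  r[W,W] = 1 (diagonal).

R is symmetric with unit diagonal. Assembling:

R = [[1, -0.0261, 0.4404],
 [-0.0261, 1, 0.6318],
 [0.4404, 0.6318, 1]]


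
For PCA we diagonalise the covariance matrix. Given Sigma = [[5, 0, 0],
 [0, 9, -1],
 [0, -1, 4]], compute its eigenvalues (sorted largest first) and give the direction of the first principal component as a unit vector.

Step 1 — characteristic polynomial p(λ) = det(λI - Sigma) = λ³ - tr·λ² + c_1·λ - det, where tr = trace, c_1 = sum of the principal 2×2 minors, det = det(Sigma):
  tr = 5 + 9 + 4 = 18,
  c_1 = (5·9 - (0)²) + (5·4 - (0)²) + (9·4 - (-1)²) = 45 + 20 + 35 = 100,
  det = 5·(9·4 - (-1)²) - (0)·((0)·4 - (-1)·(0)) + (0)·((0)·(-1) - 9·(0)) = 5·(35) - (0)·(0) + (0)·(0) = 175.
  So p(λ) = λ³ - 18λ² + 100λ - 175.
Step 2 — look for an integer root (rational root theorem: any rational root is an integer divisor of 175). Testing λ = 5:
  p(5) = 125 - 450 + 500 - 175 = 0  ✓
  Dividing out (λ - 5): p(λ) = (λ - 5)(λ² - 13λ + 35).
Step 3 — remaining eigenvalues from the quadratic λ² - 13λ + 35 = 0:
  Δ = 13² - 4·35 = 169 - 140 = 29,  λ = (13 ± √29)/2 = (13 ± 5.3852)/2 ≈ 9.1926 or 3.8074.
  Sorted: λ_1 = 9.1926,  λ_2 = 5,  λ_3 = 3.8074  (check: sum = 18 = tr ✓).

Step 4 — unit eigenvector for λ_1 ≈ 9.1926: v spans the null space of (Sigma - λ_1 I), whose rows are
  r_1 = (-4.1926, 0, 0),  r_2 = (0, -0.1926, -1),  r_3 = (0, -1, -5.1926).
  v is orthogonal to every row, so take v ∝ r_1 × r_2 = ((0)·(-1) - (0)·(-0.1926), (0)·(0) - (-4.1926)·(-1), (-4.1926)·(-0.1926) - (0)·(0)) ≈ (0, -4.1926, 0.8074).
  Rescale (multiply by -1 so the first nonzero entry is positive): u = (0, 4.1926, -0.8074).
  ||u|| = √((0)² + (4.1926)² + (-0.8074)²) = √(18.2297) ≈ 4.2696,  v_1 = u/||u|| ≈ (0, 0.982, -0.1891) (||v_1|| = 1).

λ_1 = 9.1926,  λ_2 = 5,  λ_3 = 3.8074;  v_1 ≈ (0, 0.982, -0.1891)


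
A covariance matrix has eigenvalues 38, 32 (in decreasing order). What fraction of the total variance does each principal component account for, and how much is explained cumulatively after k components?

Step 1 — total variance = trace(Sigma) = Σ λ_i = 38 + 32 = 70.

Step 2 — fraction explained by component i = λ_i / Σ λ:
  PC1: 38/70 = 0.5429
  PC2: 32/70 = 0.4571

Step 3 — cumulative fraction after k components = (λ_1 + ... + λ_k) / Σ λ:
  k = 1: 38/70 = 0.5429
  k = 2: (38 + 32)/70 = 70/70 = 1

Summary (fraction, with percent):

explained: PC1 0.5429 (54.29%), PC2 0.4571 (45.71%);  cumulative: 0.5429, 1


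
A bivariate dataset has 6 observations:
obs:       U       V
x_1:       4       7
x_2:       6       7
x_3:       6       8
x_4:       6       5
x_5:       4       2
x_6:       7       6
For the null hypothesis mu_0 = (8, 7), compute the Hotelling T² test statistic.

Step 1 — sample mean vector:
  mean(U) = (4 + 6 + 6 + 6 + 4 + 7) / 6 = 33/6 = 5.5
  mean(V) = (7 + 7 + 8 + 5 + 2 + 6) / 6 = 35/6 = 5.8333
  x̄ = (5.5, 5.8333),  deviation x̄ - mu_0 = (5.5, 5.8333) - (8, 7) = (-2.5, -1.1667).

Step 2 — sample covariance matrix, S[i,j] = (1/(n-1)) · Σ_k (x_{k,i} - mean_i) · (x_{k,j} - mean_j), divisor n-1 = 5:
  S[U,U] = ((-1.5)·(-1.5) + (0.5)·(0.5) + (0.5)·(0.5) + (0.5)·(0.5) + (-1.5)·(-1.5) + (1.5)·(1.5)) / 5 = 7.5/5 = 1.5
  S[U,V] = ((-1.5)·(1.1667) + (0.5)·(1.1667) + (0.5)·(2.1667) + (0.5)·(-0.8333) + (-1.5)·(-3.8333) + (1.5)·(0.1667)) / 5 = 5.5/5 = 1.1
  S[V,V] = ((1.1667)·(1.1667) + (1.1667)·(1.1667) + (2.1667)·(2.1667) + (-0.8333)·(-0.8333) + (-3.8333)·(-3.8333) + (0.1667)·(0.1667)) / 5 = 22.8333/5 = 4.5667
  S = [[1.5, 1.1],
 [1.1, 4.5667]].

Step 3 — invert S. det(S) = 1.5·4.5667 - (1.1)² = 5.64.
  S^{-1} = (1/det) · [[d, -b], [-b, a]] = [[0.8097, -0.195],
 [-0.195, 0.266]].

Step 4 — quadratic form (x̄ - mu_0)^T · S^{-1} · (x̄ - mu_0):
  S^{-1} · (x̄ - mu_0) = (-1.7967, 0.1773),
  (x̄ - mu_0)^T · [...] = (-2.5)·(-1.7967) + (-1.1667)·(0.1773) = 4.2849.

Step 5 — scale by n: T² = 6 · 4.2849 = 25.7092.

T² ≈ 25.7092


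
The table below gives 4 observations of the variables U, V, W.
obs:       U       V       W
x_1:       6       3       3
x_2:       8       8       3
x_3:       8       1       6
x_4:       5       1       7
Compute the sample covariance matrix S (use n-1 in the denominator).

Step 1 — column means:
  mean(U) = (6 + 8 + 8 + 5) / 4 = 27/4 = 6.75
  mean(V) = (3 + 8 + 1 + 1) / 4 = 13/4 = 3.25
  mean(W) = (3 + 3 + 6 + 7) / 4 = 19/4 = 4.75

Step 2 — sample covariance S[i,j] = (1/(n-1)) · Σ_k (x_{k,i} - mean_i) · (x_{k,j} - mean_j), with n-1 = 3.
  S[U,U] = ((-0.75)·(-0.75) + (1.25)·(1.25) + (1.25)·(1.25) + (-1.75)·(-1.75)) / 3 = 6.75/3 = 2.25
  S[U,V] = ((-0.75)·(-0.25) + (1.25)·(4.75) + (1.25)·(-2.25) + (-1.75)·(-2.25)) / 3 = 7.25/3 = 2.4167
  S[U,W] = ((-0.75)·(-1.75) + (1.25)·(-1.75) + (1.25)·(1.25) + (-1.75)·(2.25)) / 3 = -3.25/3 = -1.0833
  S[V,V] = ((-0.25)·(-0.25) + (4.75)·(4.75) + (-2.25)·(-2.25) + (-2.25)·(-2.25)) / 3 = 32.75/3 = 10.9167
  S[V,W] = ((-0.25)·(-1.75) + (4.75)·(-1.75) + (-2.25)·(1.25) + (-2.25)·(2.25)) / 3 = -15.75/3 = -5.25
  S[W,W] = ((-1.75)·(-1.75) + (-1.75)·(-1.75) + (1.25)·(1.25) + (2.25)·(2.25)) / 3 = 12.75/3 = 4.25

S is symmetric (S[j,i] = S[i,j]). Assembling:

S = [[2.25, 2.4167, -1.0833],
 [2.4167, 10.9167, -5.25],
 [-1.0833, -5.25, 4.25]]


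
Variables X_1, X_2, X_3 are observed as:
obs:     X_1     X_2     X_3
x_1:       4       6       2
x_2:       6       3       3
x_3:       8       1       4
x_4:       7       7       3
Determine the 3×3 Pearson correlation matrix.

Step 1 — column means:
  mean(X_1) = (4 + 6 + 8 + 7) / 4 = 25/4 = 6.25
  mean(X_2) = (6 + 3 + 1 + 7) / 4 = 17/4 = 4.25
  mean(X_3) = (2 + 3 + 4 + 3) / 4 = 12/4 = 3

Step 2 — sample variances and covariances s[i,j] = (1/(n-1)) · Σ_k (x_{k,i} - mean_i) · (x_{k,j} - mean_j), with n-1 = 3:
  s[X_1,X_1] = ((-2.25)·(-2.25) + (-0.25)·(-0.25) + (1.75)·(1.75) + (0.75)·(0.75)) / 3 = 8.75/3 = 2.9167
  s[X_1,X_2] = ((-2.25)·(1.75) + (-0.25)·(-1.25) + (1.75)·(-3.25) + (0.75)·(2.75)) / 3 = -7.25/3 = -2.4167
  s[X_1,X_3] = ((-2.25)·(-1) + (-0.25)·(0) + (1.75)·(1) + (0.75)·(0)) / 3 = 4/3 = 1.3333
  s[X_2,X_2] = ((1.75)·(1.75) + (-1.25)·(-1.25) + (-3.25)·(-3.25) + (2.75)·(2.75)) / 3 = 22.75/3 = 7.5833
  s[X_2,X_3] = ((1.75)·(-1) + (-1.25)·(0) + (-3.25)·(1) + (2.75)·(0)) / 3 = -5/3 = -1.6667
  s[X_3,X_3] = ((-1)·(-1) + (0)·(0) + (1)·(1) + (0)·(0)) / 3 = 2/3 = 0.6667
  Sample standard deviations s_i = √(s[i,i]):
  s(X_1) = √(2.9167) = 1.7078
  s(X_2) = √(7.5833) = 2.7538
  s(X_3) = √(0.6667) = 0.8165

Step 3 — r_{ij} = s_{ij} / (s_i · s_j):
  r[X_1,X_1] = 1 (diagonal).
  r[X_1,X_2] = -2.4167 / (1.7078 · 2.7538) = -2.4167 / 4.703 = -0.5139
  r[X_1,X_3] = 1.3333 / (1.7078 · 0.8165) = 1.3333 / 1.3944 = 0.9562
  r[X_2,X_2] = 1 (diagonal).
  r[X_2,X_3] = -1.6667 / (2.7538 · 0.8165) = -1.6667 / 2.2485 = -0.7412
  r[X_3,X_3] = 1 (diagonal).

R is symmetric with unit diagonal. Assembling:

R = [[1, -0.5139, 0.9562],
 [-0.5139, 1, -0.7412],
 [0.9562, -0.7412, 1]]


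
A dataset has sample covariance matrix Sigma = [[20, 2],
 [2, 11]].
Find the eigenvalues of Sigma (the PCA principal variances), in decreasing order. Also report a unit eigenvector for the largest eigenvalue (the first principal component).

Step 1 — characteristic polynomial of 2×2 Sigma:
  det(Sigma - λI) = λ² - trace · λ + det = 0.
  trace = 20 + 11 = 31, det = 20·11 - (2)² = 216.
Step 2 — discriminant:
  Δ = trace² - 4·det = 961 - 864 = 97.
Step 3 — eigenvalues:
  λ = (trace ± √Δ)/2 = (31 ± 9.8489)/2,
  λ_1 = 20.4244,  λ_2 = 10.5756.

Step 4 — unit eigenvector for λ_1: solve (Sigma - λ_1 I)v = 0. First row:
  (20 - 20.4244)·v_x + (2)·v_y = 0, i.e. (-0.4244)·v_x + (2)·v_y = 0,
  so v ∝ (b, λ_1 - a) = (2, 0.4244) = u.
  ||u|| = √((2)² + (0.4244)²) = √(4.1801) ≈ 2.0445,
  v_1 = u/||u|| ≈ (0.9782, 0.2076) (||v_1|| = 1).

λ_1 = 20.4244,  λ_2 = 10.5756;  v_1 ≈ (0.9782, 0.2076)


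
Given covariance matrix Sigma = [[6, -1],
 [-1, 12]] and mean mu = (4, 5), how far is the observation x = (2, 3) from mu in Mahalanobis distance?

Step 1 — centre the observation: (x - mu) = (-2, -2).

Step 2 — invert Sigma. det(Sigma) = 6·12 - (-1)² = 71.
  Sigma^{-1} = (1/det) · [[d, -b], [-b, a]] = [[0.169, 0.0141],
 [0.0141, 0.0845]].

Step 3 — form the quadratic (x - mu)^T · Sigma^{-1} · (x - mu):
  Sigma^{-1} · (x - mu) = (-0.3662, -0.1972).
  (x - mu)^T · [Sigma^{-1} · (x - mu)] = (-2)·(-0.3662) + (-2)·(-0.1972) = 1.1268.

Step 4 — take square root: d = √(1.1268) ≈ 1.0615.

d(x, mu) = √(1.1268) ≈ 1.0615


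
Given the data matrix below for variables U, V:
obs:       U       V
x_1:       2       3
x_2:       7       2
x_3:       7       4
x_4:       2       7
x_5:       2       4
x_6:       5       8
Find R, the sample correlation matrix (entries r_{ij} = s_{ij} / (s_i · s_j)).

Step 1 — column means:
  mean(U) = (2 + 7 + 7 + 2 + 2 + 5) / 6 = 25/6 = 4.1667
  mean(V) = (3 + 2 + 4 + 7 + 4 + 8) / 6 = 28/6 = 4.6667

Step 2 — sample variances and covariances s[i,j] = (1/(n-1)) · Σ_k (x_{k,i} - mean_i) · (x_{k,j} - mean_j), with n-1 = 5:
  s[U,U] = ((-2.1667)·(-2.1667) + (2.8333)·(2.8333) + (2.8333)·(2.8333) + (-2.1667)·(-2.1667) + (-2.1667)·(-2.1667) + (0.8333)·(0.8333)) / 5 = 30.8333/5 = 6.1667
  s[U,V] = ((-2.1667)·(-1.6667) + (2.8333)·(-2.6667) + (2.8333)·(-0.6667) + (-2.1667)·(2.3333) + (-2.1667)·(-0.6667) + (0.8333)·(3.3333)) / 5 = -6.6667/5 = -1.3333
  s[V,V] = ((-1.6667)·(-1.6667) + (-2.6667)·(-2.6667) + (-0.6667)·(-0.6667) + (2.3333)·(2.3333) + (-0.6667)·(-0.6667) + (3.3333)·(3.3333)) / 5 = 27.3333/5 = 5.4667
  Sample standard deviations s_i = √(s[i,i]):
  s(U) = √(6.1667) = 2.4833
  s(V) = √(5.4667) = 2.3381

Step 3 — r_{ij} = s_{ij} / (s_i · s_j):
  r[U,U] = 1 (diagonal).
  r[U,V] = -1.3333 / (2.4833 · 2.3381) = -1.3333 / 5.8061 = -0.2296
  r[V,V] = 1 (diagonal).

R is symmetric with unit diagonal. Assembling:

R = [[1, -0.2296],
 [-0.2296, 1]]


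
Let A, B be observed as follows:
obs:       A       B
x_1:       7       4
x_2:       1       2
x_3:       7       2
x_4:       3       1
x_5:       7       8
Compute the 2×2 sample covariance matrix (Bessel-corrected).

Step 1 — column means:
  mean(A) = (7 + 1 + 7 + 3 + 7) / 5 = 25/5 = 5
  mean(B) = (4 + 2 + 2 + 1 + 8) / 5 = 17/5 = 3.4

Step 2 — sample covariance S[i,j] = (1/(n-1)) · Σ_k (x_{k,i} - mean_i) · (x_{k,j} - mean_j), with n-1 = 4.
  S[A,A] = ((2)·(2) + (-4)·(-4) + (2)·(2) + (-2)·(-2) + (2)·(2)) / 4 = 32/4 = 8
  S[A,B] = ((2)·(0.6) + (-4)·(-1.4) + (2)·(-1.4) + (-2)·(-2.4) + (2)·(4.6)) / 4 = 18/4 = 4.5
  S[B,B] = ((0.6)·(0.6) + (-1.4)·(-1.4) + (-1.4)·(-1.4) + (-2.4)·(-2.4) + (4.6)·(4.6)) / 4 = 31.2/4 = 7.8

S is symmetric (S[j,i] = S[i,j]). Assembling:

S = [[8, 4.5],
 [4.5, 7.8]]


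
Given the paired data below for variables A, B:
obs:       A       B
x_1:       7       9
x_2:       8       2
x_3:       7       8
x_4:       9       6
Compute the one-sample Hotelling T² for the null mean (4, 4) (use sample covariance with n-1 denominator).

Step 1 — sample mean vector:
  mean(A) = (7 + 8 + 7 + 9) / 4 = 31/4 = 7.75
  mean(B) = (9 + 2 + 8 + 6) / 4 = 25/4 = 6.25
  x̄ = (7.75, 6.25),  deviation x̄ - mu_0 = (7.75, 6.25) - (4, 4) = (3.75, 2.25).

Step 2 — sample covariance matrix, S[i,j] = (1/(n-1)) · Σ_k (x_{k,i} - mean_i) · (x_{k,j} - mean_j), divisor n-1 = 3:
  S[A,A] = ((-0.75)·(-0.75) + (0.25)·(0.25) + (-0.75)·(-0.75) + (1.25)·(1.25)) / 3 = 2.75/3 = 0.9167
  S[A,B] = ((-0.75)·(2.75) + (0.25)·(-4.25) + (-0.75)·(1.75) + (1.25)·(-0.25)) / 3 = -4.75/3 = -1.5833
  S[B,B] = ((2.75)·(2.75) + (-4.25)·(-4.25) + (1.75)·(1.75) + (-0.25)·(-0.25)) / 3 = 28.75/3 = 9.5833
  S = [[0.9167, -1.5833],
 [-1.5833, 9.5833]].

Step 3 — invert S. det(S) = 0.9167·9.5833 - (-1.5833)² = 6.2778.
  S^{-1} = (1/det) · [[d, -b], [-b, a]] = [[1.5265, 0.2522],
 [0.2522, 0.146]].

Step 4 — quadratic form (x̄ - mu_0)^T · S^{-1} · (x̄ - mu_0):
  S^{-1} · (x̄ - mu_0) = (6.292, 1.2743),
  (x̄ - mu_0)^T · [...] = (3.75)·(6.292) + (2.25)·(1.2743) = 26.4624.

Step 5 — scale by n: T² = 4 · 26.4624 = 105.8496.

T² ≈ 105.8496


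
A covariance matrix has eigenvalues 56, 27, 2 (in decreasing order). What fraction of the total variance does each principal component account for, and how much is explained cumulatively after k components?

Step 1 — total variance = trace(Sigma) = Σ λ_i = 56 + 27 + 2 = 85.

Step 2 — fraction explained by component i = λ_i / Σ λ:
  PC1: 56/85 = 0.6588
  PC2: 27/85 = 0.3176
  PC3: 2/85 = 0.0235

Step 3 — cumulative fraction after k components = (λ_1 + ... + λ_k) / Σ λ:
  k = 1: 56/85 = 0.6588
  k = 2: (56 + 27)/85 = 83/85 = 0.9765
  k = 3: (56 + 27 + 2)/85 = 85/85 = 1

Summary (fraction, with percent):

explained: PC1 0.6588 (65.88%), PC2 0.3176 (31.76%), PC3 0.0235 (2.35%);  cumulative: 0.6588, 0.9765, 1


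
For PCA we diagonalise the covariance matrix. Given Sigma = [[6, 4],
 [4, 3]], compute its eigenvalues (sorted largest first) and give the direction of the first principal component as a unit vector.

Step 1 — characteristic polynomial of 2×2 Sigma:
  det(Sigma - λI) = λ² - trace · λ + det = 0.
  trace = 6 + 3 = 9, det = 6·3 - (4)² = 2.
Step 2 — discriminant:
  Δ = trace² - 4·det = 81 - 8 = 73.
Step 3 — eigenvalues:
  λ = (trace ± √Δ)/2 = (9 ± 8.544)/2,
  λ_1 = 8.772,  λ_2 = 0.228.

Step 4 — unit eigenvector for λ_1: solve (Sigma - λ_1 I)v = 0. First row:
  (6 - 8.772)·v_x + (4)·v_y = 0, i.e. (-2.772)·v_x + (4)·v_y = 0,
  so v ∝ (b, λ_1 - a) = (4, 2.772) = u.
  ||u|| = √((4)² + (2.772)²) = √(23.684) ≈ 4.8666,
  v_1 = u/||u|| ≈ (0.8219, 0.5696) (||v_1|| = 1).

λ_1 = 8.772,  λ_2 = 0.228;  v_1 ≈ (0.8219, 0.5696)


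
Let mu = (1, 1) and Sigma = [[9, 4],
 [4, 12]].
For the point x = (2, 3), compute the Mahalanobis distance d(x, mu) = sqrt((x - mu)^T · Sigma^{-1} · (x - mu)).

Step 1 — centre the observation: (x - mu) = (1, 2).

Step 2 — invert Sigma. det(Sigma) = 9·12 - (4)² = 92.
  Sigma^{-1} = (1/det) · [[d, -b], [-b, a]] = [[0.1304, -0.0435],
 [-0.0435, 0.0978]].

Step 3 — form the quadratic (x - mu)^T · Sigma^{-1} · (x - mu):
  Sigma^{-1} · (x - mu) = (0.0435, 0.1522).
  (x - mu)^T · [Sigma^{-1} · (x - mu)] = (1)·(0.0435) + (2)·(0.1522) = 0.3478.

Step 4 — take square root: d = √(0.3478) ≈ 0.5898.

d(x, mu) = √(0.3478) ≈ 0.5898


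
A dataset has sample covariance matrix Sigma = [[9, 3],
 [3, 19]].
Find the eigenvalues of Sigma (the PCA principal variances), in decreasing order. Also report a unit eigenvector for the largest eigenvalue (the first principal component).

Step 1 — characteristic polynomial of 2×2 Sigma:
  det(Sigma - λI) = λ² - trace · λ + det = 0.
  trace = 9 + 19 = 28, det = 9·19 - (3)² = 162.
Step 2 — discriminant:
  Δ = trace² - 4·det = 784 - 648 = 136.
Step 3 — eigenvalues:
  λ = (trace ± √Δ)/2 = (28 ± 11.6619)/2,
  λ_1 = 19.831,  λ_2 = 8.169.

Step 4 — unit eigenvector for λ_1: solve (Sigma - λ_1 I)v = 0. First row:
  (9 - 19.831)·v_x + (3)·v_y = 0, i.e. (-10.831)·v_x + (3)·v_y = 0,
  so v ∝ (b, λ_1 - a) = (3, 10.831) = u.
  ||u|| = √((3)² + (10.831)²) = √(126.3095) ≈ 11.2388,
  v_1 = u/||u|| ≈ (0.2669, 0.9637) (||v_1|| = 1).

λ_1 = 19.831,  λ_2 = 8.169;  v_1 ≈ (0.2669, 0.9637)


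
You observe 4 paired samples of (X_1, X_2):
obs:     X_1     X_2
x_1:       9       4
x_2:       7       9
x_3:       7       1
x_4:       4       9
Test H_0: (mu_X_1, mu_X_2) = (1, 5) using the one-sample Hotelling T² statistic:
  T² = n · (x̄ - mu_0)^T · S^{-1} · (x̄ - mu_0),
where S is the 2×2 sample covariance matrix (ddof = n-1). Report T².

Step 1 — sample mean vector:
  mean(X_1) = (9 + 7 + 7 + 4) / 4 = 27/4 = 6.75
  mean(X_2) = (4 + 9 + 1 + 9) / 4 = 23/4 = 5.75
  x̄ = (6.75, 5.75),  deviation x̄ - mu_0 = (6.75, 5.75) - (1, 5) = (5.75, 0.75).

Step 2 — sample covariance matrix, S[i,j] = (1/(n-1)) · Σ_k (x_{k,i} - mean_i) · (x_{k,j} - mean_j), divisor n-1 = 3:
  S[X_1,X_1] = ((2.25)·(2.25) + (0.25)·(0.25) + (0.25)·(0.25) + (-2.75)·(-2.75)) / 3 = 12.75/3 = 4.25
  S[X_1,X_2] = ((2.25)·(-1.75) + (0.25)·(3.25) + (0.25)·(-4.75) + (-2.75)·(3.25)) / 3 = -13.25/3 = -4.4167
  S[X_2,X_2] = ((-1.75)·(-1.75) + (3.25)·(3.25) + (-4.75)·(-4.75) + (3.25)·(3.25)) / 3 = 46.75/3 = 15.5833
  S = [[4.25, -4.4167],
 [-4.4167, 15.5833]].

Step 3 — invert S. det(S) = 4.25·15.5833 - (-4.4167)² = 46.7222.
  S^{-1} = (1/det) · [[d, -b], [-b, a]] = [[0.3335, 0.0945],
 [0.0945, 0.091]].

Step 4 — quadratic form (x̄ - mu_0)^T · S^{-1} · (x̄ - mu_0):
  S^{-1} · (x̄ - mu_0) = (1.9887, 0.6118),
  (x̄ - mu_0)^T · [...] = (5.75)·(1.9887) + (0.75)·(0.6118) = 11.8939.

Step 5 — scale by n: T² = 4 · 11.8939 = 47.5755.

T² ≈ 47.5755


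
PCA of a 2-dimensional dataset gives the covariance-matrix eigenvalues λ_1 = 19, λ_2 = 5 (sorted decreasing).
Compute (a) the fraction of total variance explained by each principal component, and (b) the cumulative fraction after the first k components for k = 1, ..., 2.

Step 1 — total variance = trace(Sigma) = Σ λ_i = 19 + 5 = 24.

Step 2 — fraction explained by component i = λ_i / Σ λ:
  PC1: 19/24 = 0.7917
  PC2: 5/24 = 0.2083

Step 3 — cumulative fraction after k components = (λ_1 + ... + λ_k) / Σ λ:
  k = 1: 19/24 = 0.7917
  k = 2: (19 + 5)/24 = 24/24 = 1

Summary (fraction, with percent):

explained: PC1 0.7917 (79.17%), PC2 0.2083 (20.83%);  cumulative: 0.7917, 1


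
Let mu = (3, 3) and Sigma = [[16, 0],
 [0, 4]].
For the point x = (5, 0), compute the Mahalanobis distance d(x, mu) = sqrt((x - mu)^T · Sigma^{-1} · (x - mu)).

Step 1 — centre the observation: (x - mu) = (2, -3).

Step 2 — invert Sigma. det(Sigma) = 16·4 - (0)² = 64.
  Sigma^{-1} = (1/det) · [[d, -b], [-b, a]] = [[0.0625, 0],
 [0, 0.25]].

Step 3 — form the quadratic (x - mu)^T · Sigma^{-1} · (x - mu):
  Sigma^{-1} · (x - mu) = (0.125, -0.75).
  (x - mu)^T · [Sigma^{-1} · (x - mu)] = (2)·(0.125) + (-3)·(-0.75) = 2.5.

Step 4 — take square root: d = √(2.5) ≈ 1.5811.

d(x, mu) = √(2.5) ≈ 1.5811


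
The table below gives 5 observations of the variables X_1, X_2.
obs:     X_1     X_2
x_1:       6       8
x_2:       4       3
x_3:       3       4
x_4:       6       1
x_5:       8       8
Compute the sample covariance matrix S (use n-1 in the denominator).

Step 1 — column means:
  mean(X_1) = (6 + 4 + 3 + 6 + 8) / 5 = 27/5 = 5.4
  mean(X_2) = (8 + 3 + 4 + 1 + 8) / 5 = 24/5 = 4.8

Step 2 — sample covariance S[i,j] = (1/(n-1)) · Σ_k (x_{k,i} - mean_i) · (x_{k,j} - mean_j), with n-1 = 4.
  S[X_1,X_1] = ((0.6)·(0.6) + (-1.4)·(-1.4) + (-2.4)·(-2.4) + (0.6)·(0.6) + (2.6)·(2.6)) / 4 = 15.2/4 = 3.8
  S[X_1,X_2] = ((0.6)·(3.2) + (-1.4)·(-1.8) + (-2.4)·(-0.8) + (0.6)·(-3.8) + (2.6)·(3.2)) / 4 = 12.4/4 = 3.1
  S[X_2,X_2] = ((3.2)·(3.2) + (-1.8)·(-1.8) + (-0.8)·(-0.8) + (-3.8)·(-3.8) + (3.2)·(3.2)) / 4 = 38.8/4 = 9.7

S is symmetric (S[j,i] = S[i,j]). Assembling:

S = [[3.8, 3.1],
 [3.1, 9.7]]


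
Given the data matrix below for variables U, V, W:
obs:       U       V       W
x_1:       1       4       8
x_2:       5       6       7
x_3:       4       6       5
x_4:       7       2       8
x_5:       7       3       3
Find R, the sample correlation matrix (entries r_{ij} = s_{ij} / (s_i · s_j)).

Step 1 — column means:
  mean(U) = (1 + 5 + 4 + 7 + 7) / 5 = 24/5 = 4.8
  mean(V) = (4 + 6 + 6 + 2 + 3) / 5 = 21/5 = 4.2
  mean(W) = (8 + 7 + 5 + 8 + 3) / 5 = 31/5 = 6.2

Step 2 — sample variances and covariances s[i,j] = (1/(n-1)) · Σ_k (x_{k,i} - mean_i) · (x_{k,j} - mean_j), with n-1 = 4:
  s[U,U] = ((-3.8)·(-3.8) + (0.2)·(0.2) + (-0.8)·(-0.8) + (2.2)·(2.2) + (2.2)·(2.2)) / 4 = 24.8/4 = 6.2
  s[U,V] = ((-3.8)·(-0.2) + (0.2)·(1.8) + (-0.8)·(1.8) + (2.2)·(-2.2) + (2.2)·(-1.2)) / 4 = -7.8/4 = -1.95
  s[U,W] = ((-3.8)·(1.8) + (0.2)·(0.8) + (-0.8)·(-1.2) + (2.2)·(1.8) + (2.2)·(-3.2)) / 4 = -8.8/4 = -2.2
  s[V,V] = ((-0.2)·(-0.2) + (1.8)·(1.8) + (1.8)·(1.8) + (-2.2)·(-2.2) + (-1.2)·(-1.2)) / 4 = 12.8/4 = 3.2
  s[V,W] = ((-0.2)·(1.8) + (1.8)·(0.8) + (1.8)·(-1.2) + (-2.2)·(1.8) + (-1.2)·(-3.2)) / 4 = -1.2/4 = -0.3
  s[W,W] = ((1.8)·(1.8) + (0.8)·(0.8) + (-1.2)·(-1.2) + (1.8)·(1.8) + (-3.2)·(-3.2)) / 4 = 18.8/4 = 4.7
  Sample standard deviations s_i = √(s[i,i]):
  s(U) = √(6.2) = 2.49
  s(V) = √(3.2) = 1.7889
  s(W) = √(4.7) = 2.1679

Step 3 — r_{ij} = s_{ij} / (s_i · s_j):
  r[U,U] = 1 (diagonal).
  r[U,V] = -1.95 / (2.49 · 1.7889) = -1.95 / 4.4542 = -0.4378
  r[U,W] = -2.2 / (2.49 · 2.1679) = -2.2 / 5.3981 = -0.4075
  r[V,V] = 1 (diagonal).
  r[V,W] = -0.3 / (1.7889 · 2.1679) = -0.3 / 3.8781 = -0.0774
  r[W,W] = 1 (diagonal).

R is symmetric with unit diagonal. Assembling:

R = [[1, -0.4378, -0.4075],
 [-0.4378, 1, -0.0774],
 [-0.4075, -0.0774, 1]]


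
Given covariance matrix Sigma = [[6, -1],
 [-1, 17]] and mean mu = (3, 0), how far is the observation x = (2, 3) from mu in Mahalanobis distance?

Step 1 — centre the observation: (x - mu) = (-1, 3).

Step 2 — invert Sigma. det(Sigma) = 6·17 - (-1)² = 101.
  Sigma^{-1} = (1/det) · [[d, -b], [-b, a]] = [[0.1683, 0.0099],
 [0.0099, 0.0594]].

Step 3 — form the quadratic (x - mu)^T · Sigma^{-1} · (x - mu):
  Sigma^{-1} · (x - mu) = (-0.1386, 0.1683).
  (x - mu)^T · [Sigma^{-1} · (x - mu)] = (-1)·(-0.1386) + (3)·(0.1683) = 0.6436.

Step 4 — take square root: d = √(0.6436) ≈ 0.8022.

d(x, mu) = √(0.6436) ≈ 0.8022


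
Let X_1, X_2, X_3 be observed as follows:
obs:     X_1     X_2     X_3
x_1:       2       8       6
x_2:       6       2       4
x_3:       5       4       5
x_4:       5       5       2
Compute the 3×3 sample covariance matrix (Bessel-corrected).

Step 1 — column means:
  mean(X_1) = (2 + 6 + 5 + 5) / 4 = 18/4 = 4.5
  mean(X_2) = (8 + 2 + 4 + 5) / 4 = 19/4 = 4.75
  mean(X_3) = (6 + 4 + 5 + 2) / 4 = 17/4 = 4.25

Step 2 — sample covariance S[i,j] = (1/(n-1)) · Σ_k (x_{k,i} - mean_i) · (x_{k,j} - mean_j), with n-1 = 3.
  S[X_1,X_1] = ((-2.5)·(-2.5) + (1.5)·(1.5) + (0.5)·(0.5) + (0.5)·(0.5)) / 3 = 9/3 = 3
  S[X_1,X_2] = ((-2.5)·(3.25) + (1.5)·(-2.75) + (0.5)·(-0.75) + (0.5)·(0.25)) / 3 = -12.5/3 = -4.1667
  S[X_1,X_3] = ((-2.5)·(1.75) + (1.5)·(-0.25) + (0.5)·(0.75) + (0.5)·(-2.25)) / 3 = -5.5/3 = -1.8333
  S[X_2,X_2] = ((3.25)·(3.25) + (-2.75)·(-2.75) + (-0.75)·(-0.75) + (0.25)·(0.25)) / 3 = 18.75/3 = 6.25
  S[X_2,X_3] = ((3.25)·(1.75) + (-2.75)·(-0.25) + (-0.75)·(0.75) + (0.25)·(-2.25)) / 3 = 5.25/3 = 1.75
  S[X_3,X_3] = ((1.75)·(1.75) + (-0.25)·(-0.25) + (0.75)·(0.75) + (-2.25)·(-2.25)) / 3 = 8.75/3 = 2.9167

S is symmetric (S[j,i] = S[i,j]). Assembling:

S = [[3, -4.1667, -1.8333],
 [-4.1667, 6.25, 1.75],
 [-1.8333, 1.75, 2.9167]]


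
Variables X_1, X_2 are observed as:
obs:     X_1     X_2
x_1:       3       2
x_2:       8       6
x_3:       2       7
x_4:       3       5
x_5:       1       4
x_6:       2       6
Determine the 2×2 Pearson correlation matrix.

Step 1 — column means:
  mean(X_1) = (3 + 8 + 2 + 3 + 1 + 2) / 6 = 19/6 = 3.1667
  mean(X_2) = (2 + 6 + 7 + 5 + 4 + 6) / 6 = 30/6 = 5

Step 2 — sample variances and covariances s[i,j] = (1/(n-1)) · Σ_k (x_{k,i} - mean_i) · (x_{k,j} - mean_j), with n-1 = 5:
  s[X_1,X_1] = ((-0.1667)·(-0.1667) + (4.8333)·(4.8333) + (-1.1667)·(-1.1667) + (-0.1667)·(-0.1667) + (-2.1667)·(-2.1667) + (-1.1667)·(-1.1667)) / 5 = 30.8333/5 = 6.1667
  s[X_1,X_2] = ((-0.1667)·(-3) + (4.8333)·(1) + (-1.1667)·(2) + (-0.1667)·(0) + (-2.1667)·(-1) + (-1.1667)·(1)) / 5 = 4/5 = 0.8
  s[X_2,X_2] = ((-3)·(-3) + (1)·(1) + (2)·(2) + (0)·(0) + (-1)·(-1) + (1)·(1)) / 5 = 16/5 = 3.2
  Sample standard deviations s_i = √(s[i,i]):
  s(X_1) = √(6.1667) = 2.4833
  s(X_2) = √(3.2) = 1.7889

Step 3 — r_{ij} = s_{ij} / (s_i · s_j):
  r[X_1,X_1] = 1 (diagonal).
  r[X_1,X_2] = 0.8 / (2.4833 · 1.7889) = 0.8 / 4.4422 = 0.1801
  r[X_2,X_2] = 1 (diagonal).

R is symmetric with unit diagonal. Assembling:

R = [[1, 0.1801],
 [0.1801, 1]]
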